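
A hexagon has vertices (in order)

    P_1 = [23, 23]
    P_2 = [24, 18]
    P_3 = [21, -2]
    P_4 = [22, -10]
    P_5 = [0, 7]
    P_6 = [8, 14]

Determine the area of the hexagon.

Cross-terms: -138, -426, -166, 154, -56, -138  ⇒  Σ = -770
Area = |Σ|/2 = 385.

385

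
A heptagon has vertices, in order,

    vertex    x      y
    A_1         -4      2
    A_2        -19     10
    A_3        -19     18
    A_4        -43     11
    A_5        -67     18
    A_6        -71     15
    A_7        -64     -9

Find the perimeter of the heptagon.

|A_1A_2| = √((-15)² + (8)²) = √289 = 17
|A_2A_3| = √((0)² + (8)²) = √64 = 8
|A_3A_4| = √((-24)² + (-7)²) = √625 = 25
|A_4A_5| = √((-24)² + (7)²) = √625 = 25
|A_5A_6| = √((-4)² + (-3)²) = √25 = 5
|A_6A_7| = √((7)² + (-24)²) = √625 = 25
|A_7A_1| = √((60)² + (11)²) = √3721 = 61
Perimeter = 17 + 8 + 25 + 25 + 5 + 25 + 61 = 166.

166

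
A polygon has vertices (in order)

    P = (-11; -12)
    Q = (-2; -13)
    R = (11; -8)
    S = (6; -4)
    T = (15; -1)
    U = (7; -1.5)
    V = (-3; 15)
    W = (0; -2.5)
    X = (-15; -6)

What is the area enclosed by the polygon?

252.5

Apply the shoelace (surveyor's) formula: 2A = Σ (x_i·y_{i+1} − x_{i+1}·y_i), indices taken mod 9.
P→Q: (-11)(-13) − (-2)(-12) = 119
Q→R: (-2)(-8) − (11)(-13) = 159
R→S: (11)(-4) − (6)(-8) = 4
S→T: (6)(-1) − (15)(-4) = 54
T→U: (15)(-1.5) − (7)(-1) = -15.5
U→V: (7)(15) − (-3)(-1.5) = 100.5
V→W: (-3)(-2.5) − (0)(15) = 7.5
W→X: (0)(-6) − (-15)(-2.5) = -37.5
X→P: (-15)(-12) − (-11)(-6) = 114
Σ = 505
Area = |Σ|/2 = 252.5.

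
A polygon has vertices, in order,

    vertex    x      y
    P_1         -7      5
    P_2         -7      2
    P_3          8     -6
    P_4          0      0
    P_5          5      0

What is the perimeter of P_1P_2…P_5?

|P_1P_2| = √((0)² + (-3)²) = √9 = 3
|P_2P_3| = √((15)² + (-8)²) = √289 = 17
|P_3P_4| = √((-8)² + (6)²) = √100 = 10
|P_4P_5| = √((5)² + (0)²) = √25 = 5
|P_5P_1| = √((-12)² + (5)²) = √169 = 13
Perimeter = 3 + 17 + 10 + 5 + 13 = 48.

48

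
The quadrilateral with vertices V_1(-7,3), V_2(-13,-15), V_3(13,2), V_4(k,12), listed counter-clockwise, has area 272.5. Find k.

-8

Write out the shoelace sum; only the two edges meeting at V_4 involve k:
2·Area = [(13·12 − k·2) + (k·3 − (-7)·12)] + 313
       = 1·k + 553 = 545
⇒ k = -8.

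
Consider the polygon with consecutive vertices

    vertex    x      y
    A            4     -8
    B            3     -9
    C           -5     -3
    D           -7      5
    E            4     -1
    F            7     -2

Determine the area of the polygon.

Apply the shoelace formula: 2A = Σ (x_i·y_{i+1} − x_{i+1}·y_i), indices taken mod 6.
Σ = (-12) + (-54) + (-46) + (-13) + (-1) + (-48) = -174
Area = |Σ|/2 = 87.

87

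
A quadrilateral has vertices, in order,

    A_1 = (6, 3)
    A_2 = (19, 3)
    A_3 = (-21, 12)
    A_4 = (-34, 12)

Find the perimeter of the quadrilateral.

108

|A_1A_2| = √((13)² + (0)²) = √169 = 13
|A_2A_3| = √((-40)² + (9)²) = √1681 = 41
|A_3A_4| = √((-13)² + (0)²) = √169 = 13
|A_4A_1| = √((40)² + (-9)²) = √1681 = 41
Perimeter = 13 + 41 + 13 + 41 = 108.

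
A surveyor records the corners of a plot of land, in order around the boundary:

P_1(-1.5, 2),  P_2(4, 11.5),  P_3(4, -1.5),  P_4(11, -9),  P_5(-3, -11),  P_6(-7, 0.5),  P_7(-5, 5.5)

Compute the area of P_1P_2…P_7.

180.5

Apply the shoelace formula: 2A = Σ (x_i·y_{i+1} − x_{i+1}·y_i), indices taken mod 7.
P_1→P_2: (-1.5)(11.5) − (4)(2) = -25.25
P_2→P_3: (4)(-1.5) − (4)(11.5) = -52
P_3→P_4: (4)(-9) − (11)(-1.5) = -19.5
P_4→P_5: (11)(-11) − (-3)(-9) = -148
P_5→P_6: (-3)(0.5) − (-7)(-11) = -78.5
P_6→P_7: (-7)(5.5) − (-5)(0.5) = -36
P_7→P_1: (-5)(2) − (-1.5)(5.5) = -1.75
Σ = -361
Area = |Σ|/2 = 180.5.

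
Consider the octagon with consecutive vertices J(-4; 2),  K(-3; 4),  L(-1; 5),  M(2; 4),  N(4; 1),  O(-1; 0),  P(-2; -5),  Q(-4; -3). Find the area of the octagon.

38.5

Cross-terms: -10, -11, -14, -14, 1, 5, -14, -20  ⇒  Σ = -77
Area = |Σ|/2 = 38.5.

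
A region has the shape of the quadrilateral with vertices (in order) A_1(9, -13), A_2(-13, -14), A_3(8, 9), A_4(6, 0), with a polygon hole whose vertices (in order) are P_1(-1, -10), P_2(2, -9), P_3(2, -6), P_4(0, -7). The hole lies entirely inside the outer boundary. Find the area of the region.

209

Outer boundary:
Apply the shoelace formula: 2A = Σ (x_i·y_{i+1} − x_{i+1}·y_i), indices taken mod 4.
Σ = (-295) + (-5) + (-54) + (-78) = -432
Area = |Σ|/2 = 216.
Hole:
Σ = (29) + (6) + (-14) + (-7) = 14
Area = |Σ|/2 = 7.
Net area = 216 − 7 = 209.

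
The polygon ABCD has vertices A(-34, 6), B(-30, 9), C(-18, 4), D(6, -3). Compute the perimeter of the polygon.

84

|AB| = √((4)² + (3)²) = √25 = 5
|BC| = √((12)² + (-5)²) = √169 = 13
|CD| = √((24)² + (-7)²) = √625 = 25
|DA| = √((-40)² + (9)²) = √1681 = 41
Perimeter = 5 + 13 + 25 + 41 = 84.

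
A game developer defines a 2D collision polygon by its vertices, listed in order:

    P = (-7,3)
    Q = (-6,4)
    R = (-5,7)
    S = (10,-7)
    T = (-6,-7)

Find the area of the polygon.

123

Apply the shoelace (surveyor's) formula: 2A = Σ (x_i·y_{i+1} − x_{i+1}·y_i), indices taken mod 5.
Σ = (-10) + (-22) + (-35) + (-112) + (-67) = -246
Area = |Σ|/2 = 123.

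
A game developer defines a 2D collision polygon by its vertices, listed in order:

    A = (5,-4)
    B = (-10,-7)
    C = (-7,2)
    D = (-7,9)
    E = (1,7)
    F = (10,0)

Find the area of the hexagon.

180.5

Apply Gauss's area formula: 2A = Σ (x_i·y_{i+1} − x_{i+1}·y_i), indices taken mod 6.
Σ = (-75) + (-69) + (-49) + (-58) + (-70) + (-40) = -361
Area = |Σ|/2 = 180.5.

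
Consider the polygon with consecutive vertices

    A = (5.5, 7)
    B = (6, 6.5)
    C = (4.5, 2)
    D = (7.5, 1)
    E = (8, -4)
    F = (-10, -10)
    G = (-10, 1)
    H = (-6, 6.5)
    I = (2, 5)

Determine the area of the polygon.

Apply the shoelace (surveyor's) formula: 2A = Σ (x_i·y_{i+1} − x_{i+1}·y_i), indices taken mod 9.
Σ = (-6.25) + (-17.25) + (-10.5) + (-38) + (-120) + (-110) + (-59) + (-43) + (-13.5) = -417.5
Area = |Σ|/2 = 208.75.

208.75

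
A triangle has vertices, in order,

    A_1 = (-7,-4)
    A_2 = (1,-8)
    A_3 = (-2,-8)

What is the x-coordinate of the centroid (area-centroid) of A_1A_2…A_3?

Apply Gauss's area formula. First the cross-terms c_i = x_i·y_{i+1} − x_{i+1}·y_i:
  60, -24, -48  ⇒  2A = -12, A = -6.
Then Σ (x_i + x_{i+1})·c_i = 96, so x̄ = 96 / (6·(-6)) = -8/3.

-8/3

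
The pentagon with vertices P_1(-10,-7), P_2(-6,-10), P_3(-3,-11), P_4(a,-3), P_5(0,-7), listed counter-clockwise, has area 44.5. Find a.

14

The doubled signed area Σ (x_i y_{i+1} − x_{i+1} y_i) is linear in a.
With a=0 it equals 33; the coefficient of a is 4 (from the two edges through P_4).
So 4·a + 33 = 2·44.5 = 89 ⇒ a = 14.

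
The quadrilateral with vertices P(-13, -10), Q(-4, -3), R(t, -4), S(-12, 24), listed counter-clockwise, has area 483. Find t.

Write out the shoelace sum; only the two edges meeting at R involve t:
2·Area = [((-4)·(-4) − t·(-3)) + (t·24 − (-12)·(-4))] + 431
       = 27·t + 399 = 966
⇒ t = 21.

21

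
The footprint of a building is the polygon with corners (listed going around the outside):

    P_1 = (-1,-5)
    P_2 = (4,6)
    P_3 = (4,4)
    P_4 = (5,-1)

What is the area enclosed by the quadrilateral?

P_1→P_2: (-1)(6) − (4)(-5) = 14
P_2→P_3: (4)(4) − (4)(6) = -8
P_3→P_4: (4)(-1) − (5)(4) = -24
P_4→P_1: (5)(-5) − (-1)(-1) = -26
Σ = -44
Area = |Σ|/2 = 22.

22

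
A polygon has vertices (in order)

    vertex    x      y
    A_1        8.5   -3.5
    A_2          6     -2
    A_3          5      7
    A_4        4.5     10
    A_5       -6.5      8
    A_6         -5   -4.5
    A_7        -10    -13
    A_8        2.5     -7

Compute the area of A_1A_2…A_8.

209

Cross-terms: 4, 52, 18.5, 101, 69.25, 20, 102.5, 50.75  ⇒  Σ = 418
Area = |Σ|/2 = 209.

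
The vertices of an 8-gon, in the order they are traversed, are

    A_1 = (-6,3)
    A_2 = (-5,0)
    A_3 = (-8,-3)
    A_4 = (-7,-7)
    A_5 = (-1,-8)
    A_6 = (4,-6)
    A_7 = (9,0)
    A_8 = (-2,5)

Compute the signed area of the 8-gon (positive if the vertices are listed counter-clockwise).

137.5

Cross-terms: 15, 15, 35, 49, 38, 54, 45, 24  ⇒  Σ = 275
Signed area = Σ/2 = 137.5 (positive ⇒ counter-clockwise traversal).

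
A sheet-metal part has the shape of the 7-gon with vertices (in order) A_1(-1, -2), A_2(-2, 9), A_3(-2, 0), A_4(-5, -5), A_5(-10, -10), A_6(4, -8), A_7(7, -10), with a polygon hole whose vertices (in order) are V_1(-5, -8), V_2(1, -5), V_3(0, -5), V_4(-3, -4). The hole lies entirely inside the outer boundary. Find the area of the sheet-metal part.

Outer boundary:
Apply the surveyor's formula: 2A = Σ (x_i·y_{i+1} − x_{i+1}·y_i), indices taken mod 7.
Cross-terms: -13, 18, 10, 0, 120, 16, -24  ⇒  Σ = 127
Area = |Σ|/2 = 63.5.
Hole:
Apply the surveyor's formula: 2A = Σ (x_i·y_{i+1} − x_{i+1}·y_i), indices taken mod 4.
Cross-terms: 33, -5, -15, 4  ⇒  Σ = 17
Area = |Σ|/2 = 8.5.
Net area = 63.5 − 8.5 = 55.

55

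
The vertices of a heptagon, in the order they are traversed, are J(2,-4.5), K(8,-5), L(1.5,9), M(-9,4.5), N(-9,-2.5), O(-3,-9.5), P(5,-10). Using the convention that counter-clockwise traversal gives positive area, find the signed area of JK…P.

Apply the shoelace (surveyor's) formula: 2A = Σ (x_i·y_{i+1} − x_{i+1}·y_i), indices taken mod 7.
J→K: (2)(-5) − (8)(-4.5) = 26
K→L: (8)(9) − (1.5)(-5) = 79.5
L→M: (1.5)(4.5) − (-9)(9) = 87.75
M→N: (-9)(-2.5) − (-9)(4.5) = 63
N→O: (-9)(-9.5) − (-3)(-2.5) = 78
O→P: (-3)(-10) − (5)(-9.5) = 77.5
P→J: (5)(-4.5) − (2)(-10) = -2.5
Σ = 409.25
Signed area = Σ/2 = 204.625 (positive ⇒ counter-clockwise traversal).

204.625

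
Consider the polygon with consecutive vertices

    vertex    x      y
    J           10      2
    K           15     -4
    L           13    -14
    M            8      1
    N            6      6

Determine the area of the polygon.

54.5

Σ = (-70) + (-158) + (125) + (42) + (-48) = -109
Area = |Σ|/2 = 54.5.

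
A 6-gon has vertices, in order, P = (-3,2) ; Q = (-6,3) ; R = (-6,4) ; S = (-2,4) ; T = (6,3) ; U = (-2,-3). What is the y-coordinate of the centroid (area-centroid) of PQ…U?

176/111

Apply the shoelace formula. First the cross-terms c_i = x_i·y_{i+1} − x_{i+1}·y_i:
  3, -6, -16, -30, -12, -13  ⇒  2A = -74, A = -37.
Then Σ (y_i + y_{i+1})·c_i = -352, so ȳ = -352 / (6·(-37)) = 176/111.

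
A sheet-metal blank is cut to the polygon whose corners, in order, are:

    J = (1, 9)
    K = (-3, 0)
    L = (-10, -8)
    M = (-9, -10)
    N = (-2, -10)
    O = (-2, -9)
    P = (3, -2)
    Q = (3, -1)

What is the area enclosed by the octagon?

104.5

J→K: (1)(0) − (-3)(9) = 27
K→L: (-3)(-8) − (-10)(0) = 24
L→M: (-10)(-10) − (-9)(-8) = 28
M→N: (-9)(-10) − (-2)(-10) = 70
N→O: (-2)(-9) − (-2)(-10) = -2
O→P: (-2)(-2) − (3)(-9) = 31
P→Q: (3)(-1) − (3)(-2) = 3
Q→J: (3)(9) − (1)(-1) = 28
Σ = 209
Area = |Σ|/2 = 104.5.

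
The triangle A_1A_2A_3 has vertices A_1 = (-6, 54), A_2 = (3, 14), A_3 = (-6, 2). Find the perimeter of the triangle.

108

|A_1A_2| = √((9)² + (-40)²) = √1681 = 41
|A_2A_3| = √((-9)² + (-12)²) = √225 = 15
|A_3A_1| = √((0)² + (52)²) = √2704 = 52
Perimeter = 41 + 15 + 52 = 108.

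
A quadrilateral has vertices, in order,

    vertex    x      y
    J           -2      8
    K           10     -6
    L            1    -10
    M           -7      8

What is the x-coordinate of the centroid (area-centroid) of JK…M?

47/44

Apply the shoelace formula. First the cross-terms c_i = x_i·y_{i+1} − x_{i+1}·y_i:
  -68, -94, -62, -40  ⇒  2A = -264, A = -132.
Then Σ (x_i + x_{i+1})·c_i = -846, so x̄ = -846 / (6·(-132)) = 47/44.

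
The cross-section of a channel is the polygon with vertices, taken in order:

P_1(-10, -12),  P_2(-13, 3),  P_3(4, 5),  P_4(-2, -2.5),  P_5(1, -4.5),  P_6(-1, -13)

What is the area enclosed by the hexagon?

Apply the surveyor's formula: 2A = Σ (x_i·y_{i+1} − x_{i+1}·y_i), indices taken mod 6.
Cross-terms: -186, -77, 0, 11.5, -17.5, -118  ⇒  Σ = -387
Area = |Σ|/2 = 193.5.

193.5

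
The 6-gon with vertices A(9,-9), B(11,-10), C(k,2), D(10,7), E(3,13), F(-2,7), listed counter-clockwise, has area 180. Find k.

Write out the shoelace sum; only the two edges meeting at C involve k:
2·Area = [(11·2 − k·(-10)) + (k·7 − 10·2)] + 120
       = 17·k + 122 = 360
⇒ k = 14.

14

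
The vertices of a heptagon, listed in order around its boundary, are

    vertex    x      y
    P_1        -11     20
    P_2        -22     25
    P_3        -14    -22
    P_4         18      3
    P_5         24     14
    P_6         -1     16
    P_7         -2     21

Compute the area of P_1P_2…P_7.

Apply the shoelace formula: 2A = Σ (x_i·y_{i+1} − x_{i+1}·y_i), indices taken mod 7.
P_1→P_2: (-11)(25) − (-22)(20) = 165
P_2→P_3: (-22)(-22) − (-14)(25) = 834
P_3→P_4: (-14)(3) − (18)(-22) = 354
P_4→P_5: (18)(14) − (24)(3) = 180
P_5→P_6: (24)(16) − (-1)(14) = 398
P_6→P_7: (-1)(21) − (-2)(16) = 11
P_7→P_1: (-2)(20) − (-11)(21) = 191
Σ = 2133
Area = |Σ|/2 = 1066.5.

1066.5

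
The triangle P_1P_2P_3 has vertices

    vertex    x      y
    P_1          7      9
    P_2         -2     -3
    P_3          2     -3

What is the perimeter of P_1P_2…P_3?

32

|P_1P_2| = √((-9)² + (-12)²) = √225 = 15
|P_2P_3| = √((4)² + (0)²) = √16 = 4
|P_3P_1| = √((5)² + (12)²) = √169 = 13
Perimeter = 15 + 4 + 13 = 32.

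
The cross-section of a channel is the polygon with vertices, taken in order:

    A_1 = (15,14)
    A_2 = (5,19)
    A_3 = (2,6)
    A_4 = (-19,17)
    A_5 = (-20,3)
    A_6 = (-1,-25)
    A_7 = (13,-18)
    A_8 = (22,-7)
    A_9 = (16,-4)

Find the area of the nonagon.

1048.5

Apply the surveyor's formula: 2A = Σ (x_i·y_{i+1} − x_{i+1}·y_i), indices taken mod 9.
A_1→A_2: (15)(19) − (5)(14) = 215
A_2→A_3: (5)(6) − (2)(19) = -8
A_3→A_4: (2)(17) − (-19)(6) = 148
A_4→A_5: (-19)(3) − (-20)(17) = 283
A_5→A_6: (-20)(-25) − (-1)(3) = 503
A_6→A_7: (-1)(-18) − (13)(-25) = 343
A_7→A_8: (13)(-7) − (22)(-18) = 305
A_8→A_9: (22)(-4) − (16)(-7) = 24
A_9→A_1: (16)(14) − (15)(-4) = 284
Σ = 2097
Area = |Σ|/2 = 1048.5.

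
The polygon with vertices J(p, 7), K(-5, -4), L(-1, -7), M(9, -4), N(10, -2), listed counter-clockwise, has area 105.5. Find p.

The doubled signed area Σ (x_i y_{i+1} − x_{i+1} y_i) is linear in p.
With p=0 it equals 225; the coefficient of p is -2 (from the two edges through J).
So -2·p + 225 = 2·105.5 = 211 ⇒ p = 7.

7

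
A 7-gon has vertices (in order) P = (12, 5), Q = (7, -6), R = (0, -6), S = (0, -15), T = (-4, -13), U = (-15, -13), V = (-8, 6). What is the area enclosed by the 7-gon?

329

Apply the shoelace (surveyor's) formula: 2A = Σ (x_i·y_{i+1} − x_{i+1}·y_i), indices taken mod 7.
Σ = (-107) + (-42) + (0) + (-60) + (-143) + (-194) + (-112) = -658
Area = |Σ|/2 = 329.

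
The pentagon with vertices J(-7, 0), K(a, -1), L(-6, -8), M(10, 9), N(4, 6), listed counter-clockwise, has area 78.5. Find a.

The doubled signed area Σ (x_i y_{i+1} − x_{i+1} y_i) is linear in a.
With a=0 it equals 93; the coefficient of a is -8 (from the two edges through K).
So -8·a + 93 = 2·78.5 = 157 ⇒ a = -8.

-8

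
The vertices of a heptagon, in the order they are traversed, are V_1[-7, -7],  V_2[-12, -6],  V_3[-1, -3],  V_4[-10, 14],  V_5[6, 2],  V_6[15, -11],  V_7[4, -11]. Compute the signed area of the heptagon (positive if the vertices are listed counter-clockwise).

-241

V_1→V_2: (-7)(-6) − (-12)(-7) = -42
V_2→V_3: (-12)(-3) − (-1)(-6) = 30
V_3→V_4: (-1)(14) − (-10)(-3) = -44
V_4→V_5: (-10)(2) − (6)(14) = -104
V_5→V_6: (6)(-11) − (15)(2) = -96
V_6→V_7: (15)(-11) − (4)(-11) = -121
V_7→V_1: (4)(-7) − (-7)(-11) = -105
Σ = -482
Signed area = Σ/2 = -241 (negative ⇒ clockwise traversal).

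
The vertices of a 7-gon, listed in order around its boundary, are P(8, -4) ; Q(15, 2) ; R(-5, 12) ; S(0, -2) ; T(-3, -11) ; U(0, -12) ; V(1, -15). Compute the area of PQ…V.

Apply the shoelace formula: 2A = Σ (x_i·y_{i+1} − x_{i+1}·y_i), indices taken mod 7.
Σ = (76) + (190) + (10) + (-6) + (36) + (12) + (116) = 434
Area = |Σ|/2 = 217.

217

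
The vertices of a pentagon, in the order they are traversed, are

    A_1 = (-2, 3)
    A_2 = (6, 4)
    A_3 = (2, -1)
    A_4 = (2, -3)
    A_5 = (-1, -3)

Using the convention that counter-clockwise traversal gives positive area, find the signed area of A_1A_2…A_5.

A_1→A_2: (-2)(4) − (6)(3) = -26
A_2→A_3: (6)(-1) − (2)(4) = -14
A_3→A_4: (2)(-3) − (2)(-1) = -4
A_4→A_5: (2)(-3) − (-1)(-3) = -9
A_5→A_1: (-1)(3) − (-2)(-3) = -9
Σ = -62
Signed area = Σ/2 = -31 (negative ⇒ clockwise traversal).

-31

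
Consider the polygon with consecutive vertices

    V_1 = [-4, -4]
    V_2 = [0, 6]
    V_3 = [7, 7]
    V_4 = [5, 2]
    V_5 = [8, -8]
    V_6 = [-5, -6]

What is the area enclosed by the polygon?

117.5

Σ = (-24) + (-42) + (-21) + (-56) + (-88) + (-4) = -235
Area = |Σ|/2 = 117.5.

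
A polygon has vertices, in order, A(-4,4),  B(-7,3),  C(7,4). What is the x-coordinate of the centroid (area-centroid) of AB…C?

-4/3

Apply Gauss's area formula. First the cross-terms c_i = x_i·y_{i+1} − x_{i+1}·y_i:
  16, -49, 44  ⇒  2A = 11, A = 5.5.
Then Σ (x_i + x_{i+1})·c_i = -44, so x̄ = -44 / (6·5.5) = -4/3.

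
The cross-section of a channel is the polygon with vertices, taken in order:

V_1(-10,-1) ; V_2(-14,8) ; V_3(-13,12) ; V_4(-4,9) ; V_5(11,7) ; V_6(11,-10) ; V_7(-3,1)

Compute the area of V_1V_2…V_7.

Σ = (-94) + (-64) + (-69) + (-127) + (-187) + (-19) + (13) = -547
Area = |Σ|/2 = 273.5.

273.5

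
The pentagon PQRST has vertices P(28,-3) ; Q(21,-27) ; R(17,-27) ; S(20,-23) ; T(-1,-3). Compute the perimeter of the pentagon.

|PQ| = √((-7)² + (-24)²) = √625 = 25
|QR| = √((-4)² + (0)²) = √16 = 4
|RS| = √((3)² + (4)²) = √25 = 5
|ST| = √((-21)² + (20)²) = √841 = 29
|TP| = √((29)² + (0)²) = √841 = 29
Perimeter = 25 + 4 + 5 + 29 + 29 = 92.

92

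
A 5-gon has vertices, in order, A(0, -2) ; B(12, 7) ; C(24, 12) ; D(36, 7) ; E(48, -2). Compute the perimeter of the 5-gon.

|AB| = √((12)² + (9)²) = √225 = 15
|BC| = √((12)² + (5)²) = √169 = 13
|CD| = √((12)² + (-5)²) = √169 = 13
|DE| = √((12)² + (-9)²) = √225 = 15
|EA| = √((-48)² + (0)²) = √2304 = 48
Perimeter = 15 + 13 + 13 + 15 + 48 = 104.

104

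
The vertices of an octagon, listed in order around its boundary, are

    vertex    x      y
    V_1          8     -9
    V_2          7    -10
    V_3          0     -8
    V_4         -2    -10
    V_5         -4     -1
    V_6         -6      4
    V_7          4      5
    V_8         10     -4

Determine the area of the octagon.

Cross-terms: -17, -56, -16, -38, -22, -46, -66, -58  ⇒  Σ = -319
Area = |Σ|/2 = 159.5.

159.5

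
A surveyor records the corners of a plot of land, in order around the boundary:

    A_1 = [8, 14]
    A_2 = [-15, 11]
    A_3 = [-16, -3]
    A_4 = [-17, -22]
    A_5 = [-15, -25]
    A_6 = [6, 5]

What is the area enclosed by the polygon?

517

Apply the shoelace (surveyor's) formula: 2A = Σ (x_i·y_{i+1} − x_{i+1}·y_i), indices taken mod 6.
Σ = (298) + (221) + (301) + (95) + (75) + (44) = 1034
Area = |Σ|/2 = 517.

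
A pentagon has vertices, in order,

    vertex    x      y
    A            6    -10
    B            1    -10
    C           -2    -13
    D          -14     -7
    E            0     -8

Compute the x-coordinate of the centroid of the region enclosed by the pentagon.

-1091/273

Apply the shoelace (surveyor's) formula. First the cross-terms c_i = x_i·y_{i+1} − x_{i+1}·y_i:
  -50, -33, -168, 112, 48  ⇒  2A = -91, A = -45.5.
Then Σ (x_i + x_{i+1})·c_i = 1091, so x̄ = 1091 / (6·(-45.5)) = -1091/273.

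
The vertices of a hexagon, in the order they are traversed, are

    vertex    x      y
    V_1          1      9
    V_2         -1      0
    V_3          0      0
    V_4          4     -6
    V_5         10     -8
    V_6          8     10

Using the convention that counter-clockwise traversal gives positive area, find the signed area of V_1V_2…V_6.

131.5

Apply Gauss's area formula: 2A = Σ (x_i·y_{i+1} − x_{i+1}·y_i), indices taken mod 6.
Σ = (9) + (0) + (0) + (28) + (164) + (62) = 263
Signed area = Σ/2 = 131.5 (positive ⇒ counter-clockwise traversal).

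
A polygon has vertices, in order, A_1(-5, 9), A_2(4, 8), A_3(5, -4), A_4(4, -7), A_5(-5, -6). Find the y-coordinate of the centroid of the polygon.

17/19

Apply the shoelace formula. First the cross-terms c_i = x_i·y_{i+1} − x_{i+1}·y_i:
  -76, -56, -19, -59, -75  ⇒  2A = -285, A = -142.5.
Then Σ (y_i + y_{i+1})·c_i = -765, so ȳ = -765 / (6·(-142.5)) = 17/19.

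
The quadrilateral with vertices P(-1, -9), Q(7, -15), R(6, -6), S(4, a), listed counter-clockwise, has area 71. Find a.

4

The doubled signed area Σ (x_i y_{i+1} − x_{i+1} y_i) is linear in a.
With a=0 it equals 114; the coefficient of a is 7 (from the two edges through S).
So 7·a + 114 = 2·71 = 142 ⇒ a = 4.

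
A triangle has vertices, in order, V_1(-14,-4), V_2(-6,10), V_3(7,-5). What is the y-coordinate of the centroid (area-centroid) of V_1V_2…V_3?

1/3

Apply Gauss's area formula. First the cross-terms c_i = x_i·y_{i+1} − x_{i+1}·y_i:
  -164, -40, -98  ⇒  2A = -302, A = -151.
Then Σ (y_i + y_{i+1})·c_i = -302, so ȳ = -302 / (6·(-151)) = 1/3.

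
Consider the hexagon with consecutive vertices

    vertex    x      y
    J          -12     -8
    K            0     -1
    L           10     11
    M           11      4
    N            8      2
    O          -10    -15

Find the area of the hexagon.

Σ = (12) + (10) + (-81) + (-10) + (-100) + (-100) = -269
Area = |Σ|/2 = 134.5.

134.5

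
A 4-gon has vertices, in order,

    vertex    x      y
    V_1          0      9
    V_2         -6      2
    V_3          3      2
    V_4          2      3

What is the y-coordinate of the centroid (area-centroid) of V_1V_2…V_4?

Apply the shoelace (surveyor's) formula. First the cross-terms c_i = x_i·y_{i+1} − x_{i+1}·y_i:
  54, -18, 5, 18  ⇒  2A = 59, A = 29.5.
Then Σ (y_i + y_{i+1})·c_i = 763, so ȳ = 763 / (6·29.5) = 763/177.

763/177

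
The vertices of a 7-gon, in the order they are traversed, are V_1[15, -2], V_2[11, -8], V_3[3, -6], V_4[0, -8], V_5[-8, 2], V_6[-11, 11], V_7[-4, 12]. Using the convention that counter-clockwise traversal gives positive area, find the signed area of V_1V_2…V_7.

-277

Cross-terms: -98, -42, -24, -64, -66, -88, -172  ⇒  Σ = -554
Signed area = Σ/2 = -277 (negative ⇒ clockwise traversal).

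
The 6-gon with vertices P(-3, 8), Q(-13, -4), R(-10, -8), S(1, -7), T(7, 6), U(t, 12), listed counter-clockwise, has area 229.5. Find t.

The doubled signed area Σ (x_i y_{i+1} − x_{i+1} y_i) is linear in t.
With t=0 it equals 433; the coefficient of t is 2 (from the two edges through U).
So 2·t + 433 = 2·229.5 = 459 ⇒ t = 13.

13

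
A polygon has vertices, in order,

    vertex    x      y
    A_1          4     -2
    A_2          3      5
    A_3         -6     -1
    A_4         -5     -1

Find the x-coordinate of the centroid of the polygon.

Apply the shoelace formula. First the cross-terms c_i = x_i·y_{i+1} − x_{i+1}·y_i:
  26, 27, 1, 14  ⇒  2A = 68, A = 34.
Then Σ (x_i + x_{i+1})·c_i = 76, so x̄ = 76 / (6·34) = 19/51.

19/51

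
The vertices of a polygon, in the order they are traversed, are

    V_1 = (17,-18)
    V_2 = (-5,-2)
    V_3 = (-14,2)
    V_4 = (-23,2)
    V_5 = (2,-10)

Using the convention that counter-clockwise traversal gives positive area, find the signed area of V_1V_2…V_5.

Apply the shoelace formula: 2A = Σ (x_i·y_{i+1} − x_{i+1}·y_i), indices taken mod 5.
Σ = (-124) + (-38) + (18) + (226) + (134) = 216
Signed area = Σ/2 = 108 (positive ⇒ counter-clockwise traversal).

108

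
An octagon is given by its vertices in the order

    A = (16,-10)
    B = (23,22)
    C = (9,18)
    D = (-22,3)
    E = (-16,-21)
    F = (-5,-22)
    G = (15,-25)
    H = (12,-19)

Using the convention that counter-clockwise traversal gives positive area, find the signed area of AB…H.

1316

Σ = (582) + (216) + (423) + (510) + (247) + (455) + (15) + (184) = 2632
Signed area = Σ/2 = 1316 (positive ⇒ counter-clockwise traversal).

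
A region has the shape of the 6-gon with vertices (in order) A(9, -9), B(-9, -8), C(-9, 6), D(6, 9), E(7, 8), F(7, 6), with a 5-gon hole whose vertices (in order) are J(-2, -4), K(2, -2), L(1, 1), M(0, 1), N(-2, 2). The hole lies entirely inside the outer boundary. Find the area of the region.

255.5

Outer boundary:
Σ = (-153) + (-126) + (-117) + (-15) + (-14) + (-117) = -542
Area = |Σ|/2 = 271.
Hole:
Cross-terms: 12, 4, 1, 2, 12  ⇒  Σ = 31
Area = |Σ|/2 = 15.5.
Net area = 271 − 15.5 = 255.5.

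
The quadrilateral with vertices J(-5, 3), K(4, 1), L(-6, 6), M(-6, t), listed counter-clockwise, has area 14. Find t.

Write out the shoelace sum; only the two edges meeting at M involve t:
2·Area = [((-6)·t − (-6)·6) + ((-6)·3 − (-5)·t)] + 13
       = -1·t + 31 = 28
⇒ t = 3.

3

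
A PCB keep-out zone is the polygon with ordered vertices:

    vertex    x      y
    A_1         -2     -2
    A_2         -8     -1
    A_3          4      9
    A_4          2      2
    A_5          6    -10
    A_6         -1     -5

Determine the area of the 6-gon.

86

Apply the surveyor's formula: 2A = Σ (x_i·y_{i+1} − x_{i+1}·y_i), indices taken mod 6.
Cross-terms: -14, -68, -10, -32, -40, -8  ⇒  Σ = -172
Area = |Σ|/2 = 86.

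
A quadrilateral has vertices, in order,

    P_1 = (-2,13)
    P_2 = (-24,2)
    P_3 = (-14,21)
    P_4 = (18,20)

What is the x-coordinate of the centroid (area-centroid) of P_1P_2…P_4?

-493/69

Apply Gauss's area formula. First the cross-terms c_i = x_i·y_{i+1} − x_{i+1}·y_i:
  308, -476, -658, 274  ⇒  2A = -552, A = -276.
Then Σ (x_i + x_{i+1})·c_i = 11832, so x̄ = 11832 / (6·(-276)) = -493/69.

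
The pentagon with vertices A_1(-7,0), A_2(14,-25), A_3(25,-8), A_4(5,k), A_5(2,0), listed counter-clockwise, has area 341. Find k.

The doubled signed area Σ (x_i y_{i+1} − x_{i+1} y_i) is linear in k.
With k=0 it equals 728; the coefficient of k is 23 (from the two edges through A_4).
So 23·k + 728 = 2·341 = 682 ⇒ k = -2.

-2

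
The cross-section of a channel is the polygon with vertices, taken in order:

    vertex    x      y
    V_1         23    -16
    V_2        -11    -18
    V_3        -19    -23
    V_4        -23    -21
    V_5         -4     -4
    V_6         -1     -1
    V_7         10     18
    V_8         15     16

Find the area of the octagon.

Σ = (-590) + (-89) + (-130) + (8) + (0) + (-8) + (-110) + (-608) = -1527
Area = |Σ|/2 = 763.5.

763.5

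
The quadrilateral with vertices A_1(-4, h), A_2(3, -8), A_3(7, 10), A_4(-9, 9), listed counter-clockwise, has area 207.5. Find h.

Write out the shoelace sum; only the two edges meeting at A_1 involve h:
2·Area = [((-9)·h − (-4)·9) + ((-4)·(-8) − 3·h)] + 239
       = -12·h + 307 = 415
⇒ h = -9.

-9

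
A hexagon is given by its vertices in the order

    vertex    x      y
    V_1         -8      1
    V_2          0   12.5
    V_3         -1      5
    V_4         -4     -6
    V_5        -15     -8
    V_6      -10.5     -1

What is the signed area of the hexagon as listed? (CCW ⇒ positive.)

V_1→V_2: (-8)(12.5) − (0)(1) = -100
V_2→V_3: (0)(5) − (-1)(12.5) = 12.5
V_3→V_4: (-1)(-6) − (-4)(5) = 26
V_4→V_5: (-4)(-8) − (-15)(-6) = -58
V_5→V_6: (-15)(-1) − (-10.5)(-8) = -69
V_6→V_1: (-10.5)(1) − (-8)(-1) = -18.5
Σ = -207
Signed area = Σ/2 = -103.5 (negative ⇒ clockwise traversal).

-103.5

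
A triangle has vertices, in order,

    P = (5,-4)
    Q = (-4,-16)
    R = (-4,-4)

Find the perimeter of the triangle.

|PQ| = √((-9)² + (-12)²) = √225 = 15
|QR| = √((0)² + (12)²) = √144 = 12
|RP| = √((9)² + (0)²) = √81 = 9
Perimeter = 15 + 12 + 9 = 36.

36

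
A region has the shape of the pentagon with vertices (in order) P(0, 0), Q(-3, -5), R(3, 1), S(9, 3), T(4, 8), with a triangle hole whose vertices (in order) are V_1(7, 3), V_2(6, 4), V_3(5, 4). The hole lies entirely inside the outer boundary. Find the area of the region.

35.5

Outer boundary:
Apply the shoelace (surveyor's) formula: 2A = Σ (x_i·y_{i+1} − x_{i+1}·y_i), indices taken mod 5.
Σ = (0) + (12) + (0) + (60) + (0) = 72
Area = |Σ|/2 = 36.
Hole:
Apply the shoelace formula: 2A = Σ (x_i·y_{i+1} − x_{i+1}·y_i), indices taken mod 3.
V_1→V_2: (7)(4) − (6)(3) = 10
V_2→V_3: (6)(4) − (5)(4) = 4
V_3→V_1: (5)(3) − (7)(4) = -13
Σ = 1
Area = |Σ|/2 = 0.5.
Net area = 36 − 0.5 = 35.5.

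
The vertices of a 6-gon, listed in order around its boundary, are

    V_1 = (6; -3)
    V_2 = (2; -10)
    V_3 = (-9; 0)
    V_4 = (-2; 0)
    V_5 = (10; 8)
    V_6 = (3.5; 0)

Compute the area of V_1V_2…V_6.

V_1→V_2: (6)(-10) − (2)(-3) = -54
V_2→V_3: (2)(0) − (-9)(-10) = -90
V_3→V_4: (-9)(0) − (-2)(0) = 0
V_4→V_5: (-2)(8) − (10)(0) = -16
V_5→V_6: (10)(0) − (3.5)(8) = -28
V_6→V_1: (3.5)(-3) − (6)(0) = -10.5
Σ = -198.5
Area = |Σ|/2 = 99.25.

99.25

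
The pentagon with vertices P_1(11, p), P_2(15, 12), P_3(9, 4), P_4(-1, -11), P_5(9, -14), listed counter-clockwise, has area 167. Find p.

-13

The doubled signed area Σ (x_i y_{i+1} − x_{i+1} y_i) is linear in p.
With p=0 it equals 256; the coefficient of p is -6 (from the two edges through P_1).
So -6·p + 256 = 2·167 = 334 ⇒ p = -13.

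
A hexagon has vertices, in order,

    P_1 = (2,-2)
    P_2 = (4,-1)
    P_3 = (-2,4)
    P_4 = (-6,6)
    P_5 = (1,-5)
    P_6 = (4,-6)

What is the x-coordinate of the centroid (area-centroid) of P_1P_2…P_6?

-29/111

Apply the surveyor's formula. First the cross-terms c_i = x_i·y_{i+1} − x_{i+1}·y_i:
  6, 14, 12, 24, 14, 4  ⇒  2A = 74, A = 37.
Then Σ (x_i + x_{i+1})·c_i = -58, so x̄ = -58 / (6·37) = -29/111.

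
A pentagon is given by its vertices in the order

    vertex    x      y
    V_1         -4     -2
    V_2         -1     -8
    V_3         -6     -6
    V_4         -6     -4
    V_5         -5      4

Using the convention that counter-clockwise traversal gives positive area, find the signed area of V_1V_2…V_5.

-21

Cross-terms: 30, -42, -12, -44, 26  ⇒  Σ = -42
Signed area = Σ/2 = -21 (negative ⇒ clockwise traversal).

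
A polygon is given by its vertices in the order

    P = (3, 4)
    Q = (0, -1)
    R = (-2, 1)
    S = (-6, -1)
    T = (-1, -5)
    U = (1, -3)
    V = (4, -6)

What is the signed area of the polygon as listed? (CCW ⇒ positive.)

40

P→Q: (3)(-1) − (0)(4) = -3
Q→R: (0)(1) − (-2)(-1) = -2
R→S: (-2)(-1) − (-6)(1) = 8
S→T: (-6)(-5) − (-1)(-1) = 29
T→U: (-1)(-3) − (1)(-5) = 8
U→V: (1)(-6) − (4)(-3) = 6
V→P: (4)(4) − (3)(-6) = 34
Σ = 80
Signed area = Σ/2 = 40 (positive ⇒ counter-clockwise traversal).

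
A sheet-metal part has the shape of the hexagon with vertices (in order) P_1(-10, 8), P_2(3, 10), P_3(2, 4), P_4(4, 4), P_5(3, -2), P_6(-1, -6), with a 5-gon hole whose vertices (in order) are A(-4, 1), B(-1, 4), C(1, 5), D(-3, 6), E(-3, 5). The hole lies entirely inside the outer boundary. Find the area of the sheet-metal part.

115.5

Outer boundary:
P_1→P_2: (-10)(10) − (3)(8) = -124
P_2→P_3: (3)(4) − (2)(10) = -8
P_3→P_4: (2)(4) − (4)(4) = -8
P_4→P_5: (4)(-2) − (3)(4) = -20
P_5→P_6: (3)(-6) − (-1)(-2) = -20
P_6→P_1: (-1)(8) − (-10)(-6) = -68
Σ = -248
Area = |Σ|/2 = 124.
Hole:
Apply the shoelace (surveyor's) formula: 2A = Σ (x_i·y_{i+1} − x_{i+1}·y_i), indices taken mod 5.
A→B: (-4)(4) − (-1)(1) = -15
B→C: (-1)(5) − (1)(4) = -9
C→D: (1)(6) − (-3)(5) = 21
D→E: (-3)(5) − (-3)(6) = 3
E→A: (-3)(1) − (-4)(5) = 17
Σ = 17
Area = |Σ|/2 = 8.5.
Net area = 124 − 8.5 = 115.5.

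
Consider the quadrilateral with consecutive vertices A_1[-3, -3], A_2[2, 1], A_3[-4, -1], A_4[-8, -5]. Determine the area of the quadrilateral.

Σ = (3) + (2) + (12) + (9) = 26
Area = |Σ|/2 = 13.

13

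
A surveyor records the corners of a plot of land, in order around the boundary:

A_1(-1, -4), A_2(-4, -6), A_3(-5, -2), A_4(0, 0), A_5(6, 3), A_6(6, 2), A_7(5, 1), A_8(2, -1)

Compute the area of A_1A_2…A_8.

A_1→A_2: (-1)(-6) − (-4)(-4) = -10
A_2→A_3: (-4)(-2) − (-5)(-6) = -22
A_3→A_4: (-5)(0) − (0)(-2) = 0
A_4→A_5: (0)(3) − (6)(0) = 0
A_5→A_6: (6)(2) − (6)(3) = -6
A_6→A_7: (6)(1) − (5)(2) = -4
A_7→A_8: (5)(-1) − (2)(1) = -7
A_8→A_1: (2)(-4) − (-1)(-1) = -9
Σ = -58
Area = |Σ|/2 = 29.

29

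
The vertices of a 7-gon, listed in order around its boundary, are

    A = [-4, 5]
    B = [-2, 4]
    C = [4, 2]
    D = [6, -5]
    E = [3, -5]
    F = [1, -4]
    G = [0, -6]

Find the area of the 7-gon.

55

Σ = (-6) + (-20) + (-32) + (-15) + (-7) + (-6) + (-24) = -110
Area = |Σ|/2 = 55.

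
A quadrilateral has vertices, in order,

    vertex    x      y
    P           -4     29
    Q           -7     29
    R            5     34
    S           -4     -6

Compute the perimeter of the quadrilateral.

|PQ| = √((-3)² + (0)²) = √9 = 3
|QR| = √((12)² + (5)²) = √169 = 13
|RS| = √((-9)² + (-40)²) = √1681 = 41
|SP| = √((0)² + (35)²) = √1225 = 35
Perimeter = 3 + 13 + 41 + 35 = 92.

92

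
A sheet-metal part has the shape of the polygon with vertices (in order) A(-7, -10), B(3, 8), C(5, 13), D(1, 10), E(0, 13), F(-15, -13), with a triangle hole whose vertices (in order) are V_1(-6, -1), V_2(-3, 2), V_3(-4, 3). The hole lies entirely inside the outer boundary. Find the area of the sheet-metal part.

Outer boundary:
Apply the shoelace formula: 2A = Σ (x_i·y_{i+1} − x_{i+1}·y_i), indices taken mod 6.
A→B: (-7)(8) − (3)(-10) = -26
B→C: (3)(13) − (5)(8) = -1
C→D: (5)(10) − (1)(13) = 37
D→E: (1)(13) − (0)(10) = 13
E→F: (0)(-13) − (-15)(13) = 195
F→A: (-15)(-10) − (-7)(-13) = 59
Σ = 277
Area = |Σ|/2 = 138.5.
Hole:
Apply the shoelace (surveyor's) formula: 2A = Σ (x_i·y_{i+1} − x_{i+1}·y_i), indices taken mod 3.
Cross-terms: -15, -1, 22  ⇒  Σ = 6
Area = |Σ|/2 = 3.
Net area = 138.5 − 3 = 135.5.

135.5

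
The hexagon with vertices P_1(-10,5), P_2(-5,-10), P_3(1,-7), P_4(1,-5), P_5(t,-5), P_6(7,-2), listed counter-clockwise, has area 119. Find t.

Write out the shoelace sum; only the two edges meeting at P_5 involve t:
2·Area = [(1·(-5) − t·(-5)) + (t·(-2) − 7·(-5))] + 187
       = 3·t + 217 = 238
⇒ t = 7.

7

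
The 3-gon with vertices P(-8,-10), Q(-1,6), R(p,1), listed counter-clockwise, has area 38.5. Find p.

-8

Write out the shoelace sum; only the two edges meeting at R involve p:
2·Area = [((-1)·1 − p·6) + (p·(-10) − (-8)·1)] + -58
       = -16·p + -51 = 77
⇒ p = -8.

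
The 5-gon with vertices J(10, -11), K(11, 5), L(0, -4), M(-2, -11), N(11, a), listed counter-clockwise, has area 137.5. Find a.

Write out the shoelace sum; only the two edges meeting at N involve a:
2·Area = [((-2)·a − 11·(-11)) + (11·(-11) − 10·a)] + 119
       = -12·a + 119 = 275
⇒ a = -13.

-13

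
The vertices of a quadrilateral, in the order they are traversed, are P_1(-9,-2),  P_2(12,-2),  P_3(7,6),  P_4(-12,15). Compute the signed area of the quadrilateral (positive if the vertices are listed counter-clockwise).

Σ = (42) + (86) + (177) + (159) = 464
Signed area = Σ/2 = 232 (positive ⇒ counter-clockwise traversal).

232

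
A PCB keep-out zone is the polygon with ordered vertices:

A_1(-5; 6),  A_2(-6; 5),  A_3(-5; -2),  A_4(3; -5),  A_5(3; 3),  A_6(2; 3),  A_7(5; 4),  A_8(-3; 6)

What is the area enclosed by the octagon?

Σ = (11) + (37) + (31) + (24) + (3) + (-7) + (42) + (12) = 153
Area = |Σ|/2 = 76.5.

76.5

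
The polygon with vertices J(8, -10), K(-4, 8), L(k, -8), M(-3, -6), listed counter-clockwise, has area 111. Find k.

The doubled signed area Σ (x_i y_{i+1} − x_{i+1} y_i) is linear in k.
With k=0 it equals 110; the coefficient of k is -14 (from the two edges through L).
So -14·k + 110 = 2·111 = 222 ⇒ k = -8.

-8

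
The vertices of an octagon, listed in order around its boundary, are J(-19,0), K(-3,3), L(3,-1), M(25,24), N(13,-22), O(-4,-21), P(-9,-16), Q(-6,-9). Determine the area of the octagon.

Σ = (-57) + (-6) + (97) + (-862) + (-361) + (-125) + (-15) + (-171) = -1500
Area = |Σ|/2 = 750.

750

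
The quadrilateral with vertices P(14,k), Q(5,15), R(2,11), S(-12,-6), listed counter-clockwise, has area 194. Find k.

3

The doubled signed area Σ (x_i y_{i+1} − x_{i+1} y_i) is linear in k.
With k=0 it equals 439; the coefficient of k is -17 (from the two edges through P).
So -17·k + 439 = 2·194 = 388 ⇒ k = 3.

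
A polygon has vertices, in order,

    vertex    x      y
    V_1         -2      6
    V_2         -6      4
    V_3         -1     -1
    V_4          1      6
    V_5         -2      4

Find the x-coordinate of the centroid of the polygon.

-98/45

Apply the shoelace formula. First the cross-terms c_i = x_i·y_{i+1} − x_{i+1}·y_i:
  28, 10, -5, 16, -4  ⇒  2A = 45, A = 22.5.
Then Σ (x_i + x_{i+1})·c_i = -294, so x̄ = -294 / (6·22.5) = -98/45.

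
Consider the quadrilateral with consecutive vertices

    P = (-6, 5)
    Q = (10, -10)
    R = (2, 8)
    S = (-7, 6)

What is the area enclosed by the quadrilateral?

89.5

Cross-terms: 10, 100, 68, 1  ⇒  Σ = 179
Area = |Σ|/2 = 89.5.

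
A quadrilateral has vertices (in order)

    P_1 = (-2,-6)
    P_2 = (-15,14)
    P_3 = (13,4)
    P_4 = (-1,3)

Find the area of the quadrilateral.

152.5

Apply the shoelace (surveyor's) formula: 2A = Σ (x_i·y_{i+1} − x_{i+1}·y_i), indices taken mod 4.
Σ = (-118) + (-242) + (43) + (12) = -305
Area = |Σ|/2 = 152.5.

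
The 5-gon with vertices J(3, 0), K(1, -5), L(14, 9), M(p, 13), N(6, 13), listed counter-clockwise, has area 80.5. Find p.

The doubled signed area Σ (x_i y_{i+1} − x_{i+1} y_i) is linear in p.
With p=0 it equals 129; the coefficient of p is 4 (from the two edges through M).
So 4·p + 129 = 2·80.5 = 161 ⇒ p = 8.

8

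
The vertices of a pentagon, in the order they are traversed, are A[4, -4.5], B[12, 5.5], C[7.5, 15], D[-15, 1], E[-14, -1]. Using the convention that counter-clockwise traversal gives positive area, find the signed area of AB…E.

Apply the surveyor's formula: 2A = Σ (x_i·y_{i+1} − x_{i+1}·y_i), indices taken mod 5.
Σ = (76) + (138.75) + (232.5) + (29) + (67) = 543.25
Signed area = Σ/2 = 271.625 (positive ⇒ counter-clockwise traversal).

271.625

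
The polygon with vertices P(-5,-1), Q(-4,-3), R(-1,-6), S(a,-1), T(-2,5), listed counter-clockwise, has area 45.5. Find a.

The doubled signed area Σ (x_i y_{i+1} − x_{i+1} y_i) is linear in a.
With a=0 it equals 58; the coefficient of a is 11 (from the two edges through S).
So 11·a + 58 = 2·45.5 = 91 ⇒ a = 3.

3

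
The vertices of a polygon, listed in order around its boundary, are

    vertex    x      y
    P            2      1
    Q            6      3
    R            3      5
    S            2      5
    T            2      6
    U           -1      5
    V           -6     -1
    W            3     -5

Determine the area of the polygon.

60.5

Σ = (0) + (21) + (5) + (2) + (16) + (31) + (33) + (13) = 121
Area = |Σ|/2 = 60.5.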